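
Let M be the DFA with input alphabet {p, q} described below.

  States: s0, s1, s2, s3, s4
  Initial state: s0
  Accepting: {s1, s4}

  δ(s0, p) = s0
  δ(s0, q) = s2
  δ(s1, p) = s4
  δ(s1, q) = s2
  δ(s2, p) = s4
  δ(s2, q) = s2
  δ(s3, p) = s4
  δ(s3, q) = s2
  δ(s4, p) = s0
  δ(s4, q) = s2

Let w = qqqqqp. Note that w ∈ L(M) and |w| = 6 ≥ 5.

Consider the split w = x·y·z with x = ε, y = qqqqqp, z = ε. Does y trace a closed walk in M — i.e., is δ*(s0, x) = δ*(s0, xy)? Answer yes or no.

no

Run of M on the first 6 characters of w = q q q q q p:
  step 0: s0  (start)
  step 1: s2  (read q: s0→s2)
  step 2: s2  (read q: s2→s2)
  step 3: s2  (read q: s2→s2)
  step 4: s2  (read q: s2→s2)
  step 5: s2  (read q: s2→s2)
  step 6: s4  (read p: s2→s4)

After x (step 0): s0. After xy (step 6): s4.
They differ (s0 ≠ s4), so y is not a cycle from the state after x; this split is not the one the pumping-lemma construction produces, and pumping y need not keep the string in L(M).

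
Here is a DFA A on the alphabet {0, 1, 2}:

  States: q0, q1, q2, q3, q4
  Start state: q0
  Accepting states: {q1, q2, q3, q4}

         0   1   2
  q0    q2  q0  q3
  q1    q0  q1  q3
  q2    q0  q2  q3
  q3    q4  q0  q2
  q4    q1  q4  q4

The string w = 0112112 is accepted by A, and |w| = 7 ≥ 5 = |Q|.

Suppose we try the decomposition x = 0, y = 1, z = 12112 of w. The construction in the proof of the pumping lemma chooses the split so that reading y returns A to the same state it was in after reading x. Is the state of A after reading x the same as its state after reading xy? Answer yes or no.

State sequence: q0 -0-> q2 -1-> q2

After x (step 1): q2. After xy (step 2): q2.
They match, so y = 1 drives A around a cycle from q2 back to itself; pumping y any number of times keeps A in q2 before reading z, and xyⁱz ∈ L(A) for every i ≥ 0.

yes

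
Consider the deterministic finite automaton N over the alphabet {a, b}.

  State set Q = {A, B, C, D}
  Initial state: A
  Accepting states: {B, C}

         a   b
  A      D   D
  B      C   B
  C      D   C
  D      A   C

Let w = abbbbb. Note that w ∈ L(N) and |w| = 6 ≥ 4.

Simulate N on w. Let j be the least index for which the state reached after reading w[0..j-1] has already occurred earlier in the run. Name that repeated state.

C

Run of N on w = a b b b b b:
  step 0: A  (start)
  step 1: D  (read a: A→D)
  step 2: C  (read b: D→C)
  step 3: C  (read b: C→C)   ← first repeat (C seen earlier)
  step 4: C  (read b: C→C)
  step 5: C  (read b: C→C)
  step 6: C  (read b: C→C)

The earliest repeat is at step j = 3: N is in C, which it already visited at step i = 2.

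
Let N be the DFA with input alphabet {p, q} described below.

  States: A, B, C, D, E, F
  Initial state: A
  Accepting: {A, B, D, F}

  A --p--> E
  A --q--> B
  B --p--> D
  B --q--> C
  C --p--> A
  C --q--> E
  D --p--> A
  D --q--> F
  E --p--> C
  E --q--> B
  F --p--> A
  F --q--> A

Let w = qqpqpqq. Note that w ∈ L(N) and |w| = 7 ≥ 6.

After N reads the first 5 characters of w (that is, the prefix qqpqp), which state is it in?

Run of N on the first 5 characters of w = q q p q p:
  step 0: A  (start)
  step 1: B  (read q: A→B)
  step 2: C  (read q: B→C)
  step 3: A  (read p: C→A)
  step 4: B  (read q: A→B)
  step 5: D  (read p: B→D)

After reading 5 characters, N is in state D.

D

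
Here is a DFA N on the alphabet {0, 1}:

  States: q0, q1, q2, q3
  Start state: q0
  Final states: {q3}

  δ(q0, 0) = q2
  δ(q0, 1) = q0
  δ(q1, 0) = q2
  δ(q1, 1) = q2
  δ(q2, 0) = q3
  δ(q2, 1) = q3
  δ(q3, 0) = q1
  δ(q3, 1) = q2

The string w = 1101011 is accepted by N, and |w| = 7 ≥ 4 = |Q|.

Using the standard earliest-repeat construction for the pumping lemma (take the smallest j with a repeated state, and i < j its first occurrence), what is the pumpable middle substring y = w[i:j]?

1

State sequence: q0 -1-> q0 -1-> q0 -0-> q2 -1-> q3 -0-> q1 -1-> q2 -1-> q3
First repeat at step 1: q0 was already visited.

So i = 0, j = 1, giving x = w[0:0] = ε, y = w[0:1] = 1, z = w[1:7] = 101011.
Check: |xy| = 1 ≤ 4 and |y| = 1 ≥ 1. Reading y takes N from q0 back to q0, so every xyⁱz is accepted.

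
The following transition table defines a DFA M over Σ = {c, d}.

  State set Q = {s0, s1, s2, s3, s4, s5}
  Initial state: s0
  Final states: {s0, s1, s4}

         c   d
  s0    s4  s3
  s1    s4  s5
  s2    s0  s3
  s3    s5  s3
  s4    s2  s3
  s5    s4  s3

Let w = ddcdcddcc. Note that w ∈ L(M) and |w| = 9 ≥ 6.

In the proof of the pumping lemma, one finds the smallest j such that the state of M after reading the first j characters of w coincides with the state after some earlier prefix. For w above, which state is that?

s3

Run of M on w = d d c d c d d c c:
  step 0: s0  (start)
  step 1: s3  (read d: s0→s3)
  step 2: s3  (read d: s3→s3)   ← first repeat (s3 seen earlier)
  step 3: s5  (read c: s3→s5)
  step 4: s3  (read d: s5→s3)
  step 5: s5  (read c: s3→s5)
  step 6: s3  (read d: s5→s3)
  step 7: s3  (read d: s3→s3)
  step 8: s5  (read c: s3→s5)
  step 9: s4  (read c: s5→s4)

The earliest repeat is at step j = 2: M is in s3, which it already visited at step i = 1.
With |Q| = 6, pigeonhole forces a state repeat no later than step 6; the substring read between the first and second visits to that state can be pumped.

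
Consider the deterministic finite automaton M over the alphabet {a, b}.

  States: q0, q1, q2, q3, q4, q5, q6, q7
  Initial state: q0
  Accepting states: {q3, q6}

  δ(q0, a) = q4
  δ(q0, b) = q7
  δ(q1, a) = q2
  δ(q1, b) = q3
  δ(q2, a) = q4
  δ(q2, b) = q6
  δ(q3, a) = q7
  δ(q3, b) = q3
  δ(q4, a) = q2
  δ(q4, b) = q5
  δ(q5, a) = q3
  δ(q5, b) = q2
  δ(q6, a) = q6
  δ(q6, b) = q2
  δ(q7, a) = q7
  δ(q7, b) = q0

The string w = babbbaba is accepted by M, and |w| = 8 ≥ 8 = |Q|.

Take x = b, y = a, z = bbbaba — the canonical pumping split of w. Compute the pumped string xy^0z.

bbbbaba

xy⁰z = xz = b·bbbaba = bbbbaba.
Reading y = a takes M from q7 back to q7, so after x the machine is still in q7, and z then leads to the accepting state q3. Hence bbbbaba ∈ L(M).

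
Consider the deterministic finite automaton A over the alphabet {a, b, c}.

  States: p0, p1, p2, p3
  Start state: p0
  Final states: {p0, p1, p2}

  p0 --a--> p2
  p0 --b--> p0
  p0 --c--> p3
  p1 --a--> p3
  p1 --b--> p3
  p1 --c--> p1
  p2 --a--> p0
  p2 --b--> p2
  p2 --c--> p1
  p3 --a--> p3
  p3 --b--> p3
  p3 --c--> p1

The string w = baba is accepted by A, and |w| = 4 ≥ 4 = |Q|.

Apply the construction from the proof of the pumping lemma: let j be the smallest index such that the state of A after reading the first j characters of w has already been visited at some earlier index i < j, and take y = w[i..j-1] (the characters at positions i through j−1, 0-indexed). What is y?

Run of A on w = b a b a:
  step 0: p0  (start)
  step 1: p0  (read b: p0→p0)   ← first repeat (p0 seen earlier)
  step 2: p2  (read a: p0→p2)
  step 3: p2  (read b: p2→p2)
  step 4: p0  (read a: p2→p0)

So i = 0, j = 1, giving x = w[0:0] = ε, y = w[0:1] = b, z = w[1:4] = aba.
Check: |xy| = 1 ≤ 4 and |y| = 1 ≥ 1. Reading y takes A from p0 back to p0, so every xyⁱz is accepted.

b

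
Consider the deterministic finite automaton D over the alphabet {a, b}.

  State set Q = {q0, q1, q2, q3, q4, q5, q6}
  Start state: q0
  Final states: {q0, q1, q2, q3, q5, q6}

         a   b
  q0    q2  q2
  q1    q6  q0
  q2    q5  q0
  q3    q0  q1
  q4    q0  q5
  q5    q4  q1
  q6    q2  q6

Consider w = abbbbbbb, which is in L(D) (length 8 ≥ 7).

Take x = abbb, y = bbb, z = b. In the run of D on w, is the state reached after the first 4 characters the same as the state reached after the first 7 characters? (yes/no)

no

Run of D on the first 7 characters of w = a b b b b b b:
  step 0: q0  (start)
  step 1: q2  (read a: q0→q2)
  step 2: q0  (read b: q2→q0)
  step 3: q2  (read b: q0→q2)
  step 4: q0  (read b: q2→q0)
  step 5: q2  (read b: q0→q2)
  step 6: q0  (read b: q2→q0)
  step 7: q2  (read b: q0→q2)

After x (step 4): q0. After xy (step 7): q2.
They differ (q0 ≠ q2), so y is not a cycle from the state after x; this split is not the one the pumping-lemma construction produces, and pumping y need not keep the string in L(D).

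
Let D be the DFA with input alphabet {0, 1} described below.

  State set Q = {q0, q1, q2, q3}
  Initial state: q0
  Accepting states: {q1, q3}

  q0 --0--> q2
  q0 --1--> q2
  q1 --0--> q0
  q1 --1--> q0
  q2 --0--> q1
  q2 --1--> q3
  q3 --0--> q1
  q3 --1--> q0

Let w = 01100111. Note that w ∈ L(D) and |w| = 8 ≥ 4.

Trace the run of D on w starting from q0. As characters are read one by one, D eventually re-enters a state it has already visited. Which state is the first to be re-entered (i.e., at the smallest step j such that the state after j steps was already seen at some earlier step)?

q0

Run of D on w = 0 1 1 0 0 1 1 1:
  step 0: q0  (start)
  step 1: q2  (read 0: q0→q2)
  step 2: q3  (read 1: q2→q3)
  step 3: q0  (read 1: q3→q0)   ← first repeat (q0 seen earlier)
  step 4: q2  (read 0: q0→q2)
  step 5: q1  (read 0: q2→q1)
  step 6: q0  (read 1: q1→q0)
  step 7: q2  (read 1: q0→q2)
  step 8: q3  (read 1: q2→q3)

The earliest repeat is at step j = 3: D is in q0, which it already visited at step i = 0.
Pumping length from the standard proof: p = 4 (the number of states). The repeated state found above gives |xy| = j ≤ 4 and |y| = j − i ≥ 1.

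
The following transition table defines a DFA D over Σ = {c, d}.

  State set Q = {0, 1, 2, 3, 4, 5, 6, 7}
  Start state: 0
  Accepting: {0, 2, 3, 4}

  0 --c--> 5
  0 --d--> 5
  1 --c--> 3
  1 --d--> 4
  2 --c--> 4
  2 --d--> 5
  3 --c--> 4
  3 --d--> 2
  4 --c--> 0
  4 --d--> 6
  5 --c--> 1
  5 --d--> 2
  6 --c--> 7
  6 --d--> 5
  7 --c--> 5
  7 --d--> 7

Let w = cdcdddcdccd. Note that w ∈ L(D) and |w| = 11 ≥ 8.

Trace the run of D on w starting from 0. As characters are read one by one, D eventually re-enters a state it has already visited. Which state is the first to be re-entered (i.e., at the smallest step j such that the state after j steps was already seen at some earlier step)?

State sequence: 0 -c-> 5 -d-> 2 -c-> 4 -d-> 6 -d-> 5 -d-> 2 -c-> 4 -d-> 6 -c-> 7 -c-> 5 -d-> 2
First repeat at step 5: 5 was already visited.

The earliest repeat is at step j = 5: D is in 5, which it already visited at step i = 1.

5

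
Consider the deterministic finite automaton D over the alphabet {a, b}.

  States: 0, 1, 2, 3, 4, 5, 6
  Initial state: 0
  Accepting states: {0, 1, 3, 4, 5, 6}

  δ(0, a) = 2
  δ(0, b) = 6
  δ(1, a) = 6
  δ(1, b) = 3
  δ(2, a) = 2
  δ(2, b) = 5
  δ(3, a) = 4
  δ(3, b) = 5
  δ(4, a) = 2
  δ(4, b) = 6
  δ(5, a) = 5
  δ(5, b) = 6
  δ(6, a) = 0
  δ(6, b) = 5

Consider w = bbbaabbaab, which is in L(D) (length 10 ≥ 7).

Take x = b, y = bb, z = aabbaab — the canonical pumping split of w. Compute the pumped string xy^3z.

xy^3z = b·bb·bb·bb·aabbaab = bbbbbbbaabbaab.
Reading y = bb takes D from 6 back to 6, so after x·y·y·y the machine is still in 6, and z then leads to the accepting state 5. Hence bbbbbbbaabbaab ∈ L(D).

bbbbbbbaabbaab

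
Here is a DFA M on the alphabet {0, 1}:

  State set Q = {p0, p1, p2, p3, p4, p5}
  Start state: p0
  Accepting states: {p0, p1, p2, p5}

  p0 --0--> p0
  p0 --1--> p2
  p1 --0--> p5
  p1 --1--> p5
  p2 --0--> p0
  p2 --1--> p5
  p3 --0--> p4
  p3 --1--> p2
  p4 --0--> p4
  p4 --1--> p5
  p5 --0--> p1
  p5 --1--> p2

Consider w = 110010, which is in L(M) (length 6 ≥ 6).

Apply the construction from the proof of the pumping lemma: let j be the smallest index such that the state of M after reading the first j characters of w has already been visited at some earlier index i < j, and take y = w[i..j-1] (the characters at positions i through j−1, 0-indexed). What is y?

Run of M on w = 1 1 0 0 1 0:
  step 0: p0  (start)
  step 1: p2  (read 1: p0→p2)
  step 2: p5  (read 1: p2→p5)
  step 3: p1  (read 0: p5→p1)
  step 4: p5  (read 0: p1→p5)   ← first repeat (p5 seen earlier)
  step 5: p2  (read 1: p5→p2)
  step 6: p0  (read 0: p2→p0)

So i = 2, j = 4, giving x = w[0:2] = 11, y = w[2:4] = 00, z = w[4:6] = 10.
Check: |xy| = 4 ≤ 6 and |y| = 2 ≥ 1. Reading y takes M from p5 back to p5, so every xyⁱz is accepted.
Since M has 6 states, any run of length ≥ 6 visits 6+1 states, so by pigeonhole some state repeats within the first 6 steps — that repeat gives the pumpable loop.

00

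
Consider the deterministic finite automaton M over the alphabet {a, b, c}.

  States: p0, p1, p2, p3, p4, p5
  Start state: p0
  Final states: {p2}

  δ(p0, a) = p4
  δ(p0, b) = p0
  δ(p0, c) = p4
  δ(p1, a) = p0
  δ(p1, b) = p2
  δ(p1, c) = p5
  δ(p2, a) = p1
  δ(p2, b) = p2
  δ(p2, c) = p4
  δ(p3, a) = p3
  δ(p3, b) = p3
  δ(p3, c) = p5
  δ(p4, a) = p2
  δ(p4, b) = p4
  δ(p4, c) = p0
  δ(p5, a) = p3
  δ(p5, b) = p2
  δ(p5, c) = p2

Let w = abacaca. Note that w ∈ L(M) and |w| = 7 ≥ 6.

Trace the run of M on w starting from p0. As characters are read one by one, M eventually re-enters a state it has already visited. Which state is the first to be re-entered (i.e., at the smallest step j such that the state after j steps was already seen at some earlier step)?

State sequence: p0 -a-> p4 -b-> p4 -a-> p2 -c-> p4 -a-> p2 -c-> p4 -a-> p2
First repeat at step 2: p4 was already visited.

The earliest repeat is at step j = 2: M is in p4, which it already visited at step i = 1.
Pumping length from the standard proof: p = 6 (the number of states). The repeated state found above gives |xy| = j ≤ 6 and |y| = j − i ≥ 1.

p4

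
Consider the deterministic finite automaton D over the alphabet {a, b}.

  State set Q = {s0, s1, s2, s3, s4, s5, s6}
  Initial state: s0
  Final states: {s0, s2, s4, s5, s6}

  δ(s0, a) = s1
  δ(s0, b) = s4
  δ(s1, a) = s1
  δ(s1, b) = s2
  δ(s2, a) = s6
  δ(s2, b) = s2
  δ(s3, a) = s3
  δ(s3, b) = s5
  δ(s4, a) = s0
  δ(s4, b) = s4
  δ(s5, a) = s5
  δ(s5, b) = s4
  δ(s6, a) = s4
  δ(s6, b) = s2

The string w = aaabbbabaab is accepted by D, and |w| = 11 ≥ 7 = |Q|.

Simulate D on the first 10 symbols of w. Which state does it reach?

Run of D on the first 10 characters of w = a a a b b b a b a a:
  step 0: s0  (start)
  step 1: s1  (read a: s0→s1)
  step 2: s1  (read a: s1→s1)
  step 3: s1  (read a: s1→s1)
  step 4: s2  (read b: s1→s2)
  step 5: s2  (read b: s2→s2)
  step 6: s2  (read b: s2→s2)
  step 7: s6  (read a: s2→s6)
  step 8: s2  (read b: s6→s2)
  step 9: s6  (read a: s2→s6)
  step 10: s4  (read a: s6→s4)

After reading 10 characters, D is in state s4.

s4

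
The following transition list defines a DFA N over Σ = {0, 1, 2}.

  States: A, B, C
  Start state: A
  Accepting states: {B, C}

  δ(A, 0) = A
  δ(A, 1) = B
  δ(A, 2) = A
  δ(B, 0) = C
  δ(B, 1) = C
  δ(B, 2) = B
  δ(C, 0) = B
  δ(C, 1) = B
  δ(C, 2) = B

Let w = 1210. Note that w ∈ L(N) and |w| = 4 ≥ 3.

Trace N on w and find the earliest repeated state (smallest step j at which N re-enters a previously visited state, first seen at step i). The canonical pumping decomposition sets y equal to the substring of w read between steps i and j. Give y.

State sequence: A -1-> B -2-> B -1-> C -0-> B
First repeat at step 2: B was already visited.

So i = 1, j = 2, giving x = w[0:1] = 1, y = w[1:2] = 2, z = w[2:4] = 10.
Check: |xy| = 2 ≤ 3 and |y| = 1 ≥ 1. Reading y takes N from B back to B, so every xyⁱz is accepted.
With |Q| = 3, pigeonhole forces a state repeat no later than step 3; the substring read between the first and second visits to that state can be pumped.

2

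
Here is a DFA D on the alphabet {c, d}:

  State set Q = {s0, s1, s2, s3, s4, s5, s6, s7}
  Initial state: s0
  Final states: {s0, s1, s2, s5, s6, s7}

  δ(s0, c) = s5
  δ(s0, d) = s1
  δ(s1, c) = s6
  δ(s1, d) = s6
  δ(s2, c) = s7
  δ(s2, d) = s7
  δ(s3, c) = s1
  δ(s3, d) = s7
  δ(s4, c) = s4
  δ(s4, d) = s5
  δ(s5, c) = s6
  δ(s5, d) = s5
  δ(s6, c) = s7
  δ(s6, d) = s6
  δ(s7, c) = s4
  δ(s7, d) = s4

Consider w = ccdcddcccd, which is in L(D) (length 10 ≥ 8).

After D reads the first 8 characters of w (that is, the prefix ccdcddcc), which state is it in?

s7

State sequence: s0 -c-> s5 -c-> s6 -d-> s6 -c-> s7 -d-> s4 -d-> s5 -c-> s6 -c-> s7

After reading 8 characters, D is in state s7.
(This kind of state-tracing is the core of the pumping-lemma construction: with 8 states, pigeonhole forces a repeat within the first 8 steps.)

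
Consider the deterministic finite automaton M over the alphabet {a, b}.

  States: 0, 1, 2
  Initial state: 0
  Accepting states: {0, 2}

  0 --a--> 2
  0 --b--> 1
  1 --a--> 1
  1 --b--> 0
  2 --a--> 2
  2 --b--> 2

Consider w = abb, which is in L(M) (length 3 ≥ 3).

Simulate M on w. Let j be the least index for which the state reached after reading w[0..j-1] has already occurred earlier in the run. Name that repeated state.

2

Run of M on w = a b b:
  step 0: 0  (start)
  step 1: 2  (read a: 0→2)
  step 2: 2  (read b: 2→2)   ← first repeat (2 seen earlier)
  step 3: 2  (read b: 2→2)

The earliest repeat is at step j = 2: M is in 2, which it already visited at step i = 1.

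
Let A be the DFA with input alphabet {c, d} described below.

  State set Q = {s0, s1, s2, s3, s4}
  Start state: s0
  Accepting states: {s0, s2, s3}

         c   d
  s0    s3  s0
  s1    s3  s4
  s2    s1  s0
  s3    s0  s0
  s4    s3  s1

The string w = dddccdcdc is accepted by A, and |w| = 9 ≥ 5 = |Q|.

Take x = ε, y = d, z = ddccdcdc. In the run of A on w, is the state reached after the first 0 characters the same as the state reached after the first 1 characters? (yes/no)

yes

Run of A on the first 1 characters of w = d:
  step 0: s0  (start)
  step 1: s0  (read d: s0→s0)

After x (step 0): s0. After xy (step 1): s0.
They match, so y = d drives A around a cycle from s0 back to itself; pumping y any number of times keeps A in s0 before reading z, and xyⁱz ∈ L(A) for every i ≥ 0.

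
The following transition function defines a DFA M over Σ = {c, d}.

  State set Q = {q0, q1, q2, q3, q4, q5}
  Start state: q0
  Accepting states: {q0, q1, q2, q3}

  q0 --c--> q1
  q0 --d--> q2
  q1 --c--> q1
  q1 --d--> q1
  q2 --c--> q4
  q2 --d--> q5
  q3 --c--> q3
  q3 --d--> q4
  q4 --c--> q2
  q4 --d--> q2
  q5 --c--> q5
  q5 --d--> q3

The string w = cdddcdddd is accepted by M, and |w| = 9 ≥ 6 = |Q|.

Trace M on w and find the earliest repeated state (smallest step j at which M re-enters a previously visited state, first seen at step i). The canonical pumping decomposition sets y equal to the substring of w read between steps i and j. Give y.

d

State sequence: q0 -c-> q1 -d-> q1 -d-> q1 -d-> q1 -c-> q1 -d-> q1 -d-> q1 -d-> q1 -d-> q1
First repeat at step 2: q1 was already visited.

So i = 1, j = 2, giving x = w[0:1] = c, y = w[1:2] = d, z = w[2:9] = ddcdddd.
Check: |xy| = 2 ≤ 6 and |y| = 1 ≥ 1. Reading y takes M from q1 back to q1, so every xyⁱz is accepted.
Pumping length from the standard proof: p = 6 (the number of states). The repeated state found above gives |xy| = j ≤ 6 and |y| = j − i ≥ 1.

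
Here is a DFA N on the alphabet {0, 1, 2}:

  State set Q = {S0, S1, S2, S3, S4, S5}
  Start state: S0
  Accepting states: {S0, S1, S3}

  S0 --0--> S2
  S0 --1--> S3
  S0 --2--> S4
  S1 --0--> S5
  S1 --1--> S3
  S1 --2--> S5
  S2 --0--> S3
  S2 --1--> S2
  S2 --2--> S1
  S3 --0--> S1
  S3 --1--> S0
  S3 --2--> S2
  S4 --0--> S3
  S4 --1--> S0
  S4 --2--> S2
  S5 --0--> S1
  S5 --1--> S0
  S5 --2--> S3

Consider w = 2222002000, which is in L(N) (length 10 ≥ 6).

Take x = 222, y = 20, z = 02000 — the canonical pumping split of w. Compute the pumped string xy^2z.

222202002000

xy^2z = 222·20·20·02000 = 222202002000.
Reading y = 20 takes N from S1 back to S1, so after x·y·y the machine is still in S1, and z then leads to the accepting state S1. Hence 222202002000 ∈ L(N).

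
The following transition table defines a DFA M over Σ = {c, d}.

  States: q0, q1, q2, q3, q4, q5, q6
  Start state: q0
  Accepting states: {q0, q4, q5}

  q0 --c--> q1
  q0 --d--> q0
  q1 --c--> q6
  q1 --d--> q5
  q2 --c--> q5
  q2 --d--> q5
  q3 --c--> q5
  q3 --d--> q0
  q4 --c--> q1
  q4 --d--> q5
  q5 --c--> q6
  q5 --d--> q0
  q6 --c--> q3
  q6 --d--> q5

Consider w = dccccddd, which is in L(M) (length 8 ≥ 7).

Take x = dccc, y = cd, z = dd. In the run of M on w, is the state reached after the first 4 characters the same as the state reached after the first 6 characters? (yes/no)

Run of M on the first 6 characters of w = d c c c c d:
  step 0: q0  (start)
  step 1: q0  (read d: q0→q0)
  step 2: q1  (read c: q0→q1)
  step 3: q6  (read c: q1→q6)
  step 4: q3  (read c: q6→q3)
  step 5: q5  (read c: q3→q5)
  step 6: q0  (read d: q5→q0)

After x (step 4): q3. After xy (step 6): q0.
They differ (q3 ≠ q0), so y is not a cycle from the state after x; this split is not the one the pumping-lemma construction produces, and pumping y need not keep the string in L(M).

no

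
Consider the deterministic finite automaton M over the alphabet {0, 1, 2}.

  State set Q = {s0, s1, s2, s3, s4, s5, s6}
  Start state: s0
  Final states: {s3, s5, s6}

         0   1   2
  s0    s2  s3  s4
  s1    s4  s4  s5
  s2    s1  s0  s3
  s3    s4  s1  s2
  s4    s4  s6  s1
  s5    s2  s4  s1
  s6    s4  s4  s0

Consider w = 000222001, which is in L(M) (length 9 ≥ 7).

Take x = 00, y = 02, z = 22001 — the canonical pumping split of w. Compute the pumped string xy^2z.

00020222001

xy^2z = 00·02·02·22001 = 00020222001.
Reading y = 02 takes M from s1 back to s1, so after x·y·y the machine is still in s1, and z then leads to the accepting state s6. Hence 00020222001 ∈ L(M).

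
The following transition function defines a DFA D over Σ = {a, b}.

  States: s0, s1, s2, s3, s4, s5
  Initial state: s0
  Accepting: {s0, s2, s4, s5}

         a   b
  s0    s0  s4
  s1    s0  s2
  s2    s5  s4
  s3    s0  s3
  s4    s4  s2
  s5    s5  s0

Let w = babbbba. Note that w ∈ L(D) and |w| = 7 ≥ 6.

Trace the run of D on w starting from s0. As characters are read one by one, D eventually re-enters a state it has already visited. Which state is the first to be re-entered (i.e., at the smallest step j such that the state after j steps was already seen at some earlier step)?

State sequence: s0 -b-> s4 -a-> s4 -b-> s2 -b-> s4 -b-> s2 -b-> s4 -a-> s4
First repeat at step 2: s4 was already visited.

The earliest repeat is at step j = 2: D is in s4, which it already visited at step i = 1.
With |Q| = 6, pigeonhole forces a state repeat no later than step 6; the substring read between the first and second visits to that state can be pumped.

s4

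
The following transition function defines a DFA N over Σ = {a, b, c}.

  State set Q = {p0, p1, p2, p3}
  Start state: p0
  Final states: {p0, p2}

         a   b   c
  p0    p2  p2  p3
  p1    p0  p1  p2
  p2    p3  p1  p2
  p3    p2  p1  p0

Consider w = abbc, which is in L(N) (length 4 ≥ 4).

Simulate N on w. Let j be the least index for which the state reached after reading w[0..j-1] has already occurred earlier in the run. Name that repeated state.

State sequence: p0 -a-> p2 -b-> p1 -b-> p1 -c-> p2
First repeat at step 3: p1 was already visited.

The earliest repeat is at step j = 3: N is in p1, which it already visited at step i = 2.

p1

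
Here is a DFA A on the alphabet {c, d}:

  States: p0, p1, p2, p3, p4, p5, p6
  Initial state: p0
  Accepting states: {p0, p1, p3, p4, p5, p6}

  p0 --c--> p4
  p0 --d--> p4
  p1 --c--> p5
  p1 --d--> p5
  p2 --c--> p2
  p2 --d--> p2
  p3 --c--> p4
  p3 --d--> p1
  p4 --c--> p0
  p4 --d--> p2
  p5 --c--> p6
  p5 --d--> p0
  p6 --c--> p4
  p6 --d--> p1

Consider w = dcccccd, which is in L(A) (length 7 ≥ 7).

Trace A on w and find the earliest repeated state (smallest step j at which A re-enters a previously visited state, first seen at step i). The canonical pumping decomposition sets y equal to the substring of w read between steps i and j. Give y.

Run of A on w = d c c c c c d:
  step 0: p0  (start)
  step 1: p4  (read d: p0→p4)
  step 2: p0  (read c: p4→p0)   ← first repeat (p0 seen earlier)
  step 3: p4  (read c: p0→p4)
  step 4: p0  (read c: p4→p0)
  step 5: p4  (read c: p0→p4)
  step 6: p0  (read c: p4→p0)
  step 7: p4  (read d: p0→p4)

So i = 0, j = 2, giving x = w[0:0] = ε, y = w[0:2] = dc, z = w[2:7] = ccccd.
Check: |xy| = 2 ≤ 7 and |y| = 2 ≥ 1. Reading y takes A from p0 back to p0, so every xyⁱz is accepted.
The DFA has 7 states, so the proof of the pumping lemma guarantees a repeated state among the first 7+1 visited; the segment between the two visits is the pumpable y.

dc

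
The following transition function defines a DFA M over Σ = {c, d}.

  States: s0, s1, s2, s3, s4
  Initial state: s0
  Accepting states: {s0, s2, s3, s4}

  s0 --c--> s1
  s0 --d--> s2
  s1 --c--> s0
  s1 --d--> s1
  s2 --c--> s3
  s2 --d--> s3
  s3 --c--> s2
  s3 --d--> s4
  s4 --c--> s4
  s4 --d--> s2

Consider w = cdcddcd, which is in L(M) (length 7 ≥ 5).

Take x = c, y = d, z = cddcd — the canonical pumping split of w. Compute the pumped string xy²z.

xy^2z = c·d·d·cddcd = cddcddcd.
Reading y = d takes M from s1 back to s1, so after x·y·y the machine is still in s1, and z then leads to the accepting state s3. Hence cddcddcd ∈ L(M).

cddcddcd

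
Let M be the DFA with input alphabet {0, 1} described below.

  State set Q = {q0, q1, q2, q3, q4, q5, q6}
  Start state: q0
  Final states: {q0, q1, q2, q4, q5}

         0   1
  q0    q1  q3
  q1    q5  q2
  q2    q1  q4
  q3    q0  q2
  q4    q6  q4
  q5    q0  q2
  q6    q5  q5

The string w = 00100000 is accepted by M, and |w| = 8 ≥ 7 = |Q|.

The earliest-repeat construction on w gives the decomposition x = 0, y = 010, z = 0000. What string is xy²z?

00100100000

xy^2z = 0·010·010·0000 = 00100100000.
Reading y = 010 takes M from q1 back to q1, so after x·y·y the machine is still in q1, and z then leads to the accepting state q5. Hence 00100100000 ∈ L(M).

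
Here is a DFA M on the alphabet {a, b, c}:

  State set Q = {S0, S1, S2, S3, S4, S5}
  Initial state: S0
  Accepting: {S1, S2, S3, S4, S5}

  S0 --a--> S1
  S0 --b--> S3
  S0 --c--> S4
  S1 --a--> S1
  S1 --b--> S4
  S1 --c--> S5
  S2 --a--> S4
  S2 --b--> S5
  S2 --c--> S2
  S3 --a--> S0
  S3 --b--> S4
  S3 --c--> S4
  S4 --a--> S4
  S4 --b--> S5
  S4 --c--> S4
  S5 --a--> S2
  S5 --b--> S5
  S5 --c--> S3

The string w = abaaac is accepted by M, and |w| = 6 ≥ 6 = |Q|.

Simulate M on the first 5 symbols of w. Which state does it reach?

S4

Run of M on the first 5 characters of w = a b a a a:
  step 0: S0  (start)
  step 1: S1  (read a: S0→S1)
  step 2: S4  (read b: S1→S4)
  step 3: S4  (read a: S4→S4)
  step 4: S4  (read a: S4→S4)
  step 5: S4  (read a: S4→S4)

After reading 5 characters, M is in state S4.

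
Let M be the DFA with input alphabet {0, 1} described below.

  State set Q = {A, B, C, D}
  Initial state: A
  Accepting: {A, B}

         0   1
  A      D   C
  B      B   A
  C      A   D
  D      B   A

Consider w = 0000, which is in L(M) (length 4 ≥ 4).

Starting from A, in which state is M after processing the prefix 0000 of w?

Run of M on the first 4 characters of w = 0 0 0 0:
  step 0: A  (start)
  step 1: D  (read 0: A→D)
  step 2: B  (read 0: D→B)
  step 3: B  (read 0: B→B)
  step 4: B  (read 0: B→B)

After reading 4 characters, M is in state B.

B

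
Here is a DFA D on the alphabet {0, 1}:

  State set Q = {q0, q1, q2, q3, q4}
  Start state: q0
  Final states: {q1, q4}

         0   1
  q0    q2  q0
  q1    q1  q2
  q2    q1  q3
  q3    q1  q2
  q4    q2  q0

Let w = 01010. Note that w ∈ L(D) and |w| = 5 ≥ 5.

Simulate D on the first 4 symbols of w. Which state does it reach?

q2

State sequence: q0 -0-> q2 -1-> q3 -0-> q1 -1-> q2

After reading 4 characters, D is in state q2.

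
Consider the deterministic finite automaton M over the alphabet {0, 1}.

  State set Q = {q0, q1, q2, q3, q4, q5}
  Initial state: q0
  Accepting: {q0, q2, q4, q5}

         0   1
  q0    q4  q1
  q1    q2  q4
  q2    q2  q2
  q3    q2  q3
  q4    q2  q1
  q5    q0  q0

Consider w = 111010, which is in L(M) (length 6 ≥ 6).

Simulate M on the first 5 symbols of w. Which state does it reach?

q2

State sequence: q0 -1-> q1 -1-> q4 -1-> q1 -0-> q2 -1-> q2

After reading 5 characters, M is in state q2.
(This kind of state-tracing is the core of the pumping-lemma construction: with 6 states, pigeonhole forces a repeat within the first 6 steps.)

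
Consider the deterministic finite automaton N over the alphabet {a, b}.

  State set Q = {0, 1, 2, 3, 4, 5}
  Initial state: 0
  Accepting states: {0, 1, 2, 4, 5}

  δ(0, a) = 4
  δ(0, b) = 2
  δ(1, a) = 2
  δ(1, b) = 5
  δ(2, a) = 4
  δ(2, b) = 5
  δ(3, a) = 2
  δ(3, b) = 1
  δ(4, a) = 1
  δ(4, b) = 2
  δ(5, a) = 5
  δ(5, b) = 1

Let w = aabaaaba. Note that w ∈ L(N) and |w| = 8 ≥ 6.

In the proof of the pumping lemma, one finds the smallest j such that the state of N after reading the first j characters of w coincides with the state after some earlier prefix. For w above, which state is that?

State sequence: 0 -a-> 4 -a-> 1 -b-> 5 -a-> 5 -a-> 5 -a-> 5 -b-> 1 -a-> 2
First repeat at step 4: 5 was already visited.

The earliest repeat is at step j = 4: N is in 5, which it already visited at step i = 3.
Since N has 6 states, any run of length ≥ 6 visits 6+1 states, so by pigeonhole some state repeats within the first 6 steps — that repeat gives the pumpable loop.

5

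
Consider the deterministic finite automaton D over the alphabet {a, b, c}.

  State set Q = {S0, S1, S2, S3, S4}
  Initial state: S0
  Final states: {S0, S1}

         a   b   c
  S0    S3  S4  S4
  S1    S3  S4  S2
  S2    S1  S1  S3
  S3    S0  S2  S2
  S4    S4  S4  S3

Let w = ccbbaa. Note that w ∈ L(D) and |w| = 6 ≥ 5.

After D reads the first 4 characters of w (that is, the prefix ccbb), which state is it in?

S1

Run of D on the first 4 characters of w = c c b b:
  step 0: S0  (start)
  step 1: S4  (read c: S0→S4)
  step 2: S3  (read c: S4→S3)
  step 3: S2  (read b: S3→S2)
  step 4: S1  (read b: S2→S1)

After reading 4 characters, D is in state S1.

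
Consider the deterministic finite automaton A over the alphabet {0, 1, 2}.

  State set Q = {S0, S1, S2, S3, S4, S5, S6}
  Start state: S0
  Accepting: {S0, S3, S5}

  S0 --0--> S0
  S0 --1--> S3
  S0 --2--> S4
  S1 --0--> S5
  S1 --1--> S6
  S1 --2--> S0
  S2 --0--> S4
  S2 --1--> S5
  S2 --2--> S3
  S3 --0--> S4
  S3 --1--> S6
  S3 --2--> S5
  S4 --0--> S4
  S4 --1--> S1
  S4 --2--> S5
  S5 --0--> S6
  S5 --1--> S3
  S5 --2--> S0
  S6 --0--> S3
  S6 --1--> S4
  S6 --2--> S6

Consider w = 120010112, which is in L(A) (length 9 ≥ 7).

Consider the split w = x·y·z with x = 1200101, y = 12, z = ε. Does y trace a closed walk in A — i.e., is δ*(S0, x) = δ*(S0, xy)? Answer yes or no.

no

State sequence: S0 -1-> S3 -2-> S5 -0-> S6 -0-> S3 -1-> S6 -0-> S3 -1-> S6 -1-> S4 -2-> S5

After x (step 7): S6. After xy (step 9): S5.
They differ (S6 ≠ S5), so y is not a cycle from the state after x; this split is not the one the pumping-lemma construction produces, and pumping y need not keep the string in L(A).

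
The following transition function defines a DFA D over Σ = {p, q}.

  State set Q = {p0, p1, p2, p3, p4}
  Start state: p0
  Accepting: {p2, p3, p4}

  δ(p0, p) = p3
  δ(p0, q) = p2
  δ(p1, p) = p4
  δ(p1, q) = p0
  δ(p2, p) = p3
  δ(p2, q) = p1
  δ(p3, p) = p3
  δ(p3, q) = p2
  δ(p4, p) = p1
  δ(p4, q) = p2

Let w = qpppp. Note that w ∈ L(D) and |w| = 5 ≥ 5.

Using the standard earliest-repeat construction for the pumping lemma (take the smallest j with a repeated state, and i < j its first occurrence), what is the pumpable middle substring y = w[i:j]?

p

Run of D on w = q p p p p:
  step 0: p0  (start)
  step 1: p2  (read q: p0→p2)
  step 2: p3  (read p: p2→p3)
  step 3: p3  (read p: p3→p3)   ← first repeat (p3 seen earlier)
  step 4: p3  (read p: p3→p3)
  step 5: p3  (read p: p3→p3)

So i = 2, j = 3, giving x = w[0:2] = qp, y = w[2:3] = p, z = w[3:5] = pp.
Check: |xy| = 3 ≤ 5 and |y| = 1 ≥ 1. Reading y takes D from p3 back to p3, so every xyⁱz is accepted.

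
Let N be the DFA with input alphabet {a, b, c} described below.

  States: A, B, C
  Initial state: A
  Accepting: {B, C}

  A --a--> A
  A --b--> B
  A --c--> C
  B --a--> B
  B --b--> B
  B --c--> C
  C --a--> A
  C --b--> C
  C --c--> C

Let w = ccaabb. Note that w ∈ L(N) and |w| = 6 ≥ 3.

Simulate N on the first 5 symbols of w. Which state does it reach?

B

State sequence: A -c-> C -c-> C -a-> A -a-> A -b-> B

After reading 5 characters, N is in state B.
(This kind of state-tracing is the core of the pumping-lemma construction: with 3 states, pigeonhole forces a repeat within the first 3 steps.)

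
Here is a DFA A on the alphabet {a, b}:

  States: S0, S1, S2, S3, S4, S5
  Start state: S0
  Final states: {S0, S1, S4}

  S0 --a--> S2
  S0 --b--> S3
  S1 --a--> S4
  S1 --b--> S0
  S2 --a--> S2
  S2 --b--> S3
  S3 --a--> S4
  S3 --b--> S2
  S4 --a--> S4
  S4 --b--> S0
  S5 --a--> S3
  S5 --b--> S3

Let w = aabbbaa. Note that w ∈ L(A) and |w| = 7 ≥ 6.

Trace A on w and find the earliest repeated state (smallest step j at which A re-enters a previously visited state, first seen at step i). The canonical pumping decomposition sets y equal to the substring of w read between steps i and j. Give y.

State sequence: S0 -a-> S2 -a-> S2 -b-> S3 -b-> S2 -b-> S3 -a-> S4 -a-> S4
First repeat at step 2: S2 was already visited.

So i = 1, j = 2, giving x = w[0:1] = a, y = w[1:2] = a, z = w[2:7] = bbbaa.
Check: |xy| = 2 ≤ 6 and |y| = 1 ≥ 1. Reading y takes A from S2 back to S2, so every xyⁱz is accepted.

a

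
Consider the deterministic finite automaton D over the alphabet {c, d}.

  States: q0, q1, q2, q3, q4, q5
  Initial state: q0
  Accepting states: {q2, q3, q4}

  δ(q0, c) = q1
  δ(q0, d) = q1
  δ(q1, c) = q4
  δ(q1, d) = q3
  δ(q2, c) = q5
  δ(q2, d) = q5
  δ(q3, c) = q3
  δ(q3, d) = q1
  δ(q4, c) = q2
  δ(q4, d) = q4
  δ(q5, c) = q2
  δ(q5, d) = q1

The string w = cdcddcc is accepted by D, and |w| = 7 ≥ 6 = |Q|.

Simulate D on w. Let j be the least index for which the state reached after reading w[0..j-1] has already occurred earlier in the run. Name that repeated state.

q3

Run of D on w = c d c d d c c:
  step 0: q0  (start)
  step 1: q1  (read c: q0→q1)
  step 2: q3  (read d: q1→q3)
  step 3: q3  (read c: q3→q3)   ← first repeat (q3 seen earlier)
  step 4: q1  (read d: q3→q1)
  step 5: q3  (read d: q1→q3)
  step 6: q3  (read c: q3→q3)
  step 7: q3  (read c: q3→q3)

The earliest repeat is at step j = 3: D is in q3, which it already visited at step i = 2.
The DFA has 6 states, so the proof of the pumping lemma guarantees a repeated state among the first 6+1 visited; the segment between the two visits is the pumpable y.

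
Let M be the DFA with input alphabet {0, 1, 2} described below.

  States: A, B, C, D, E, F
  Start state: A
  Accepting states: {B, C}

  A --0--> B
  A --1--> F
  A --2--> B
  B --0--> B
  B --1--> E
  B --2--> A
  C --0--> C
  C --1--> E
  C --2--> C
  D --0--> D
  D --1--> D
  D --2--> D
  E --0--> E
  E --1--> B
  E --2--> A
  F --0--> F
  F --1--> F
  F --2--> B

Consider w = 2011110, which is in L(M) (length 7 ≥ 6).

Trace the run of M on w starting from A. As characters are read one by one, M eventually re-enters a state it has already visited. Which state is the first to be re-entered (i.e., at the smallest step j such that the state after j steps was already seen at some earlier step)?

State sequence: A -2-> B -0-> B -1-> E -1-> B -1-> E -1-> B -0-> B
First repeat at step 2: B was already visited.

The earliest repeat is at step j = 2: M is in B, which it already visited at step i = 1.

B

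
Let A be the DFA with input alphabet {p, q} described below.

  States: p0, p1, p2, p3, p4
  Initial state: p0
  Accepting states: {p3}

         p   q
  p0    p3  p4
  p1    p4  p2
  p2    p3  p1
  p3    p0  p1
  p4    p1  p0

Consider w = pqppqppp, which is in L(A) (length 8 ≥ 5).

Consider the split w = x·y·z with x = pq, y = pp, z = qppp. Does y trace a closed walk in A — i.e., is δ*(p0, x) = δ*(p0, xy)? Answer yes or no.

yes

Run of A on the first 4 characters of w = p q p p:
  step 0: p0  (start)
  step 1: p3  (read p: p0→p3)
  step 2: p1  (read q: p3→p1)
  step 3: p4  (read p: p1→p4)
  step 4: p1  (read p: p4→p1)

After x (step 2): p1. After xy (step 4): p1.
They match, so y = pp drives A around a cycle from p1 back to itself; pumping y any number of times keeps A in p1 before reading z, and xyⁱz ∈ L(A) for every i ≥ 0.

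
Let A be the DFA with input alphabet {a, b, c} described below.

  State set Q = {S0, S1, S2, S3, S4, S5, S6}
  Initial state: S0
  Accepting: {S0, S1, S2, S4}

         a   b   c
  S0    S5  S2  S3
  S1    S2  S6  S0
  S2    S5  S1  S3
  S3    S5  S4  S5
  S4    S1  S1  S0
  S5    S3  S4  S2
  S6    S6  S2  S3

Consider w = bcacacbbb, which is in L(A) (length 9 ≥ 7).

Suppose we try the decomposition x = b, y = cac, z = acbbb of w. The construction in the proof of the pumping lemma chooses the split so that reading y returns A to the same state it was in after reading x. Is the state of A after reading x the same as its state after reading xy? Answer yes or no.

Run of A on the first 4 characters of w = b c a c:
  step 0: S0  (start)
  step 1: S2  (read b: S0→S2)
  step 2: S3  (read c: S2→S3)
  step 3: S5  (read a: S3→S5)
  step 4: S2  (read c: S5→S2)

After x (step 1): S2. After xy (step 4): S2.
They match, so y = cac drives A around a cycle from S2 back to itself; pumping y any number of times keeps A in S2 before reading z, and xyⁱz ∈ L(A) for every i ≥ 0.

yes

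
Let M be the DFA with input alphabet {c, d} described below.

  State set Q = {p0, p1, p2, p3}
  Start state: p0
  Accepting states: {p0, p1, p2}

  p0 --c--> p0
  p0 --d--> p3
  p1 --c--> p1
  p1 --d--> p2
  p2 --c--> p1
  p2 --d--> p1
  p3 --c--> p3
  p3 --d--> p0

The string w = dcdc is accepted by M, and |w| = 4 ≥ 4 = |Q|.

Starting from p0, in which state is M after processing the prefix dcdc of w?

p0

State sequence: p0 -d-> p3 -c-> p3 -d-> p0 -c-> p0

After reading 4 characters, M is in state p0.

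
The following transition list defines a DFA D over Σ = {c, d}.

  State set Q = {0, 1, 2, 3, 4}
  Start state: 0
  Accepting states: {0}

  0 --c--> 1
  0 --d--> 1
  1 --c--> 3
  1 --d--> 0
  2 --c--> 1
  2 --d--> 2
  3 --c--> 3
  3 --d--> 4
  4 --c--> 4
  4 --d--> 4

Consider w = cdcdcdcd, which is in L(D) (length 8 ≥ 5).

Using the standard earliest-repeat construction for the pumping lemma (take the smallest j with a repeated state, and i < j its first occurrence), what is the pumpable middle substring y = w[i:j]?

State sequence: 0 -c-> 1 -d-> 0 -c-> 1 -d-> 0 -c-> 1 -d-> 0 -c-> 1 -d-> 0
First repeat at step 2: 0 was already visited.

So i = 0, j = 2, giving x = w[0:0] = ε, y = w[0:2] = cd, z = w[2:8] = cdcdcd.
Check: |xy| = 2 ≤ 5 and |y| = 2 ≥ 1. Reading y takes D from 0 back to 0, so every xyⁱz is accepted.

cd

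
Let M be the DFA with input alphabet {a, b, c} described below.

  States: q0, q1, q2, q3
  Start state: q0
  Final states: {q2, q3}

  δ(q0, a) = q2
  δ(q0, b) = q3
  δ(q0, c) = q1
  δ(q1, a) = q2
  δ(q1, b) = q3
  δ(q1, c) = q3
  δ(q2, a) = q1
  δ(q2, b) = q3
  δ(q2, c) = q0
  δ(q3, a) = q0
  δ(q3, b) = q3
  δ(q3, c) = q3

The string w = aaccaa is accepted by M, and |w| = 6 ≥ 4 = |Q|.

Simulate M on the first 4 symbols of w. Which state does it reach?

q3

State sequence: q0 -a-> q2 -a-> q1 -c-> q3 -c-> q3

After reading 4 characters, M is in state q3.
(This kind of state-tracing is the core of the pumping-lemma construction: with 4 states, pigeonhole forces a repeat within the first 4 steps.)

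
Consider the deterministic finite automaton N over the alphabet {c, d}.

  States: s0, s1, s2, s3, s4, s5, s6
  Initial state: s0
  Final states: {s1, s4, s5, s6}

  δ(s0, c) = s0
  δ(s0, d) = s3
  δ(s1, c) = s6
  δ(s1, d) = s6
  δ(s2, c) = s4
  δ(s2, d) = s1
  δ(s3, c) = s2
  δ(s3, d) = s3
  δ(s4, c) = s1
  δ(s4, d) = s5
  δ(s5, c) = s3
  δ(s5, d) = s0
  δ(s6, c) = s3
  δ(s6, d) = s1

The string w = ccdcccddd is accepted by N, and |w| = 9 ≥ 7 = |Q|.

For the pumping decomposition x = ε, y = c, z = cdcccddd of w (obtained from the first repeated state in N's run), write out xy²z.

xy^2z = ε·c·c·cdcccddd = cccdcccddd.
Reading y = c takes N from s0 back to s0, so after x·y·y the machine is still in s0, and z then leads to the accepting state s6. Hence cccdcccddd ∈ L(N).

cccdcccddd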